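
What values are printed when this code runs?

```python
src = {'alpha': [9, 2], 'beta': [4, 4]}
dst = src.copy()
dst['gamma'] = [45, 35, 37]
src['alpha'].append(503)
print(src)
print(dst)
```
{'alpha': [9, 2, 503], 'beta': [4, 4]}
{'alpha': [9, 2, 503], 'beta': [4, 4], 'gamma': [45, 35, 37]}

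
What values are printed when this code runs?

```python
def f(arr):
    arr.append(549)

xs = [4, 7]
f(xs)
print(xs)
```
[4, 7, 549]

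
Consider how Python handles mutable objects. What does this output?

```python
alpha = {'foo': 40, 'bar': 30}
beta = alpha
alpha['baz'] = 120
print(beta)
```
{'foo': 40, 'bar': 30, 'baz': 120}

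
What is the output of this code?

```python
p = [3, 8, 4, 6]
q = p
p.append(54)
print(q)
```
[3, 8, 4, 6, 54]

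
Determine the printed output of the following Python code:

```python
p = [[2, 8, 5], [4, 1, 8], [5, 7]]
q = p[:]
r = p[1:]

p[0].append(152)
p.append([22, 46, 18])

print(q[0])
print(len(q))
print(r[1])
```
[2, 8, 5, 152]
3
[5, 7]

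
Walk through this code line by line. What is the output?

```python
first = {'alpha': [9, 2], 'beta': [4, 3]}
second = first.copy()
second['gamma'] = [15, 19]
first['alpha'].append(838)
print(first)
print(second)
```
{'alpha': [9, 2, 838], 'beta': [4, 3]}
{'alpha': [9, 2, 838], 'beta': [4, 3], 'gamma': [15, 19]}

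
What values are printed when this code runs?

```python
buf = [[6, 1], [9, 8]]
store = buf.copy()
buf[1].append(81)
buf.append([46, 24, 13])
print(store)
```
[[6, 1], [9, 8, 81]]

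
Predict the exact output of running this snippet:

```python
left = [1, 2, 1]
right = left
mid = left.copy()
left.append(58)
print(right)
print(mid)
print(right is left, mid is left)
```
[1, 2, 1, 58]
[1, 2, 1]
True False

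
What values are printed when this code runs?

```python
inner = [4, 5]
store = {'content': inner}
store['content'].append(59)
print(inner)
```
[4, 5, 59]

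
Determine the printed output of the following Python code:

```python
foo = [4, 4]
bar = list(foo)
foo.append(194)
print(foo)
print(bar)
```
[4, 4, 194]
[4, 4]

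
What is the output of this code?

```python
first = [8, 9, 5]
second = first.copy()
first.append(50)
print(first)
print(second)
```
[8, 9, 5, 50]
[8, 9, 5]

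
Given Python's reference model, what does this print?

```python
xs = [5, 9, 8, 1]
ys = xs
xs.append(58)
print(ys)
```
[5, 9, 8, 1, 58]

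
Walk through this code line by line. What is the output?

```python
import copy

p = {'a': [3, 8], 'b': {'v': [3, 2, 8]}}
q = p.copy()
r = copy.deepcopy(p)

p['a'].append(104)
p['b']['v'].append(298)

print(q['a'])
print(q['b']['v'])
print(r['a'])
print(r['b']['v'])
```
[3, 8, 104]
[3, 2, 8, 298]
[3, 8]
[3, 2, 8]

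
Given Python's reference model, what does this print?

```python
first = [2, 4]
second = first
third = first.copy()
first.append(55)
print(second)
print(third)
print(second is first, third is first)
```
[2, 4, 55]
[2, 4]
True False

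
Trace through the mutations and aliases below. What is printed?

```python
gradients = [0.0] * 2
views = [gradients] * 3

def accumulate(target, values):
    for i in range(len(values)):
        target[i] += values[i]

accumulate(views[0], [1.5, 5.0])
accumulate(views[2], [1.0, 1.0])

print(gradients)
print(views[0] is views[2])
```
[2.5, 6.0]
True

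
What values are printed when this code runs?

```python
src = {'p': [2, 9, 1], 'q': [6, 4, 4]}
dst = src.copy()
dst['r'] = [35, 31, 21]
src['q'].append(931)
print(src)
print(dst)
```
{'p': [2, 9, 1], 'q': [6, 4, 4, 931]}
{'p': [2, 9, 1], 'q': [6, 4, 4, 931], 'r': [35, 31, 21]}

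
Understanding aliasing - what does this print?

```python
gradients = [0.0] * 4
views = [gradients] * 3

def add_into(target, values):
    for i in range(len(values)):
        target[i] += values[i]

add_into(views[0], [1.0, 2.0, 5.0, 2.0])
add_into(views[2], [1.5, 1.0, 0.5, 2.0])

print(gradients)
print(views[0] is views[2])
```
[2.5, 3.0, 5.5, 4.0]
True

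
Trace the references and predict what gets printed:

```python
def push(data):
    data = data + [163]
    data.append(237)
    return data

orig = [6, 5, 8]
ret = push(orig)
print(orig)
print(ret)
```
[6, 5, 8]
[6, 5, 8, 163, 237]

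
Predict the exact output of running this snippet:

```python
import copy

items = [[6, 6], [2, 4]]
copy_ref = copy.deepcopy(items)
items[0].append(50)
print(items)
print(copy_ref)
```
[[6, 6, 50], [2, 4]]
[[6, 6], [2, 4]]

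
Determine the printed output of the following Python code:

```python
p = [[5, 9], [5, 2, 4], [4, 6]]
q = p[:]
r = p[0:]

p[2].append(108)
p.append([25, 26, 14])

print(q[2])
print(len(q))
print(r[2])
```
[4, 6, 108]
3
[4, 6, 108]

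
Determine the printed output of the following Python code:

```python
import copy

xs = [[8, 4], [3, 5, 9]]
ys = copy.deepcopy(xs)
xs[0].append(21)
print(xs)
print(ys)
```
[[8, 4, 21], [3, 5, 9]]
[[8, 4], [3, 5, 9]]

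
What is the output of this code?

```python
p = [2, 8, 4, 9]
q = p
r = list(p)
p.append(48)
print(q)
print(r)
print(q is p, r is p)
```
[2, 8, 4, 9, 48]
[2, 8, 4, 9]
True False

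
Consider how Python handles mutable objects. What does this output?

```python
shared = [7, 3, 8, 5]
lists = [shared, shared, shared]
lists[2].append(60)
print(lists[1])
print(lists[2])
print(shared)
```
[7, 3, 8, 5, 60]
[7, 3, 8, 5, 60]
[7, 3, 8, 5, 60]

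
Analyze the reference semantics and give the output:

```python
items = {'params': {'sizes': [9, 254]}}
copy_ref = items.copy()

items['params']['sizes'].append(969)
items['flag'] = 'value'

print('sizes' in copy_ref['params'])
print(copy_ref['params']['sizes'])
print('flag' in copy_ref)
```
True
[9, 254, 969]
False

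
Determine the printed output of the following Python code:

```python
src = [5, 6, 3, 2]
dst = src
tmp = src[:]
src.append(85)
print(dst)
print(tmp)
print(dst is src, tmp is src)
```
[5, 6, 3, 2, 85]
[5, 6, 3, 2]
True False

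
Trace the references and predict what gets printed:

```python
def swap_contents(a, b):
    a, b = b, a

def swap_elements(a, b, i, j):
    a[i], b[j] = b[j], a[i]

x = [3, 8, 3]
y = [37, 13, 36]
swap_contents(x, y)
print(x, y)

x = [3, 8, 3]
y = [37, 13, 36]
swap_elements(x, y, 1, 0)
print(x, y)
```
[3, 8, 3] [37, 13, 36]
[3, 37, 3] [8, 13, 36]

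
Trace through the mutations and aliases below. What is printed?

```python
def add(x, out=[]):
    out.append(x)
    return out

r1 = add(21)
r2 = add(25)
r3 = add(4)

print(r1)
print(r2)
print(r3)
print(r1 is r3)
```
[21, 25, 4]
[21, 25, 4]
[21, 25, 4]
True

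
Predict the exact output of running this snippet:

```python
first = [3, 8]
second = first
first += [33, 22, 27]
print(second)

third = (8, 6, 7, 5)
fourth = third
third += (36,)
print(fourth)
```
[3, 8, 33, 22, 27]
(8, 6, 7, 5)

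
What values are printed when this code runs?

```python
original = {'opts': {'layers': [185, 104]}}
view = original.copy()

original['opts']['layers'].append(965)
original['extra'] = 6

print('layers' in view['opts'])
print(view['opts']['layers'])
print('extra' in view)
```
True
[185, 104, 965]
False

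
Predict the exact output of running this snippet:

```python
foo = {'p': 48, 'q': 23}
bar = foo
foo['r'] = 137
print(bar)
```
{'p': 48, 'q': 23, 'r': 137}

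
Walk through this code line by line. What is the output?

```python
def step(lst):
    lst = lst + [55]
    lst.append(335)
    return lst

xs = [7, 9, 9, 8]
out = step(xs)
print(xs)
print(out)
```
[7, 9, 9, 8]
[7, 9, 9, 8, 55, 335]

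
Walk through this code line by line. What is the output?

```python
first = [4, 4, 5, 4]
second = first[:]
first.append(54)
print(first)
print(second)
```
[4, 4, 5, 4, 54]
[4, 4, 5, 4]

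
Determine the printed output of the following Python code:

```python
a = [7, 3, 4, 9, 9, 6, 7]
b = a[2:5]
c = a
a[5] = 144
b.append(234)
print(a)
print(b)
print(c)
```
[7, 3, 4, 9, 9, 144, 7]
[4, 9, 9, 234]
[7, 3, 4, 9, 9, 144, 7]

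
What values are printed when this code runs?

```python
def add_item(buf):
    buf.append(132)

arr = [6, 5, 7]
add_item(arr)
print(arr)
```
[6, 5, 7, 132]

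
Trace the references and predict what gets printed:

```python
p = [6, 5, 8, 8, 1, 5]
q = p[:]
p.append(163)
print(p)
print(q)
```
[6, 5, 8, 8, 1, 5, 163]
[6, 5, 8, 8, 1, 5]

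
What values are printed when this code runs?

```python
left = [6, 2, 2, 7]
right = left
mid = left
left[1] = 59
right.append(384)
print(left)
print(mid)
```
[6, 59, 2, 7, 384]
[6, 59, 2, 7, 384]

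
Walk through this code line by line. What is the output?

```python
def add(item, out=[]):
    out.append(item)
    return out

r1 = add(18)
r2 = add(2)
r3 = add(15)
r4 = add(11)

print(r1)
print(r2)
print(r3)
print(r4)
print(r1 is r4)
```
[18, 2, 15, 11]
[18, 2, 15, 11]
[18, 2, 15, 11]
[18, 2, 15, 11]
True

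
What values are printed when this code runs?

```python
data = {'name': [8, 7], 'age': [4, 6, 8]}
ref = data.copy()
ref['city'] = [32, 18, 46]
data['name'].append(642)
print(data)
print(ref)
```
{'name': [8, 7, 642], 'age': [4, 6, 8]}
{'name': [8, 7, 642], 'age': [4, 6, 8], 'city': [32, 18, 46]}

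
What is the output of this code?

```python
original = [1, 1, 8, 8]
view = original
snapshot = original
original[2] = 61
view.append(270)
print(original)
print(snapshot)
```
[1, 1, 61, 8, 270]
[1, 1, 61, 8, 270]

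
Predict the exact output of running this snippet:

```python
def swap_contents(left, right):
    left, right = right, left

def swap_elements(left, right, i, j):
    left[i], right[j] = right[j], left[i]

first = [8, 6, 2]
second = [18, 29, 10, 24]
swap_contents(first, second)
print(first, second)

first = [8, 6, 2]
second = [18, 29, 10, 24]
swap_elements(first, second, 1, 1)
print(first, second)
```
[8, 6, 2] [18, 29, 10, 24]
[8, 29, 2] [18, 6, 10, 24]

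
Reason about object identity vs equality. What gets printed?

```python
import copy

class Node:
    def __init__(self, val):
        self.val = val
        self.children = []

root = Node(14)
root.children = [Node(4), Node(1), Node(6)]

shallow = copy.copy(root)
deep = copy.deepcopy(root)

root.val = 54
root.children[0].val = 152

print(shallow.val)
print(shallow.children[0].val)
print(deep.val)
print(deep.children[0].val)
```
14
152
14
4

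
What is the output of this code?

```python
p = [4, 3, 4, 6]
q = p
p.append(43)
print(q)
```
[4, 3, 4, 6, 43]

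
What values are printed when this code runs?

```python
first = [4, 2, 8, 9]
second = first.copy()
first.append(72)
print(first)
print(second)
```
[4, 2, 8, 9, 72]
[4, 2, 8, 9]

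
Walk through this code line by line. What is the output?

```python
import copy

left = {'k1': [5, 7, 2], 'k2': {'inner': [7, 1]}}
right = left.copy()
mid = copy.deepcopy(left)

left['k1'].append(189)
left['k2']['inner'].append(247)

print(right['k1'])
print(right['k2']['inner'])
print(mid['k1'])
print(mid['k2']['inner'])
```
[5, 7, 2, 189]
[7, 1, 247]
[5, 7, 2]
[7, 1]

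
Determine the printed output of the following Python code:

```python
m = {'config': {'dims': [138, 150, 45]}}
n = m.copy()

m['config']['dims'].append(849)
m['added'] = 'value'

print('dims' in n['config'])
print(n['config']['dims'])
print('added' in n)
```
True
[138, 150, 45, 849]
False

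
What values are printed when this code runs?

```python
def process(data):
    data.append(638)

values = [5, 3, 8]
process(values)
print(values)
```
[5, 3, 8, 638]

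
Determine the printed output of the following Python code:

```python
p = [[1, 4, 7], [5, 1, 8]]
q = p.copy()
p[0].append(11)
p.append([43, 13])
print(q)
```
[[1, 4, 7, 11], [5, 1, 8]]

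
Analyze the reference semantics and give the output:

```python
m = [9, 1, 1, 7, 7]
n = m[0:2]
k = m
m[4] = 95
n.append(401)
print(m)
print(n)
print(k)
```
[9, 1, 1, 7, 95]
[9, 1, 401]
[9, 1, 1, 7, 95]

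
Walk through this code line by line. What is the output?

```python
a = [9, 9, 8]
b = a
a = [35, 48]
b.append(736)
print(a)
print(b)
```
[35, 48]
[9, 9, 8, 736]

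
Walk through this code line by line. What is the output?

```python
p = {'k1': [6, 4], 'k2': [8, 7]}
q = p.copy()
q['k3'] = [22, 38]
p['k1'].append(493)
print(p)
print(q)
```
{'k1': [6, 4, 493], 'k2': [8, 7]}
{'k1': [6, 4, 493], 'k2': [8, 7], 'k3': [22, 38]}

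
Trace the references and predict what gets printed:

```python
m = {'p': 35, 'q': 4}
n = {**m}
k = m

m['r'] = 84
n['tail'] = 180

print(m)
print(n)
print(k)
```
{'p': 35, 'q': 4, 'r': 84}
{'p': 35, 'q': 4, 'tail': 180}
{'p': 35, 'q': 4, 'r': 84}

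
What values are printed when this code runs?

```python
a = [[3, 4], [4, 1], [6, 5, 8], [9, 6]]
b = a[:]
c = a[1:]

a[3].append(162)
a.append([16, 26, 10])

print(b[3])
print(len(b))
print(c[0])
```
[9, 6, 162]
4
[4, 1]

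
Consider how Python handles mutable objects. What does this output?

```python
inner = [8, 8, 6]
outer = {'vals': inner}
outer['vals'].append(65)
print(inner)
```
[8, 8, 6, 65]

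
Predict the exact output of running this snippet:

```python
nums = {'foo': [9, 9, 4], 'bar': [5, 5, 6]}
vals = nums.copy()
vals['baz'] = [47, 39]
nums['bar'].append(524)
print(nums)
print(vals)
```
{'foo': [9, 9, 4], 'bar': [5, 5, 6, 524]}
{'foo': [9, 9, 4], 'bar': [5, 5, 6, 524], 'baz': [47, 39]}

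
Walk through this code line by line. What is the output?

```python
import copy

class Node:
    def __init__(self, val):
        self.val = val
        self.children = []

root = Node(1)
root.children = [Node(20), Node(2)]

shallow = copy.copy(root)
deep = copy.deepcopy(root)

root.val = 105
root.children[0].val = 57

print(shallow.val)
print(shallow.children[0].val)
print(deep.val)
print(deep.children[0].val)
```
1
57
1
20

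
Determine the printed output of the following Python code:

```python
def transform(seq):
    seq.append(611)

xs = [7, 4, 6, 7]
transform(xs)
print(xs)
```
[7, 4, 6, 7, 611]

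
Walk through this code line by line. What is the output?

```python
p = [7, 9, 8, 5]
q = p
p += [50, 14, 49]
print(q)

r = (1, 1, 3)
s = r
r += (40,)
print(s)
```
[7, 9, 8, 5, 50, 14, 49]
(1, 1, 3)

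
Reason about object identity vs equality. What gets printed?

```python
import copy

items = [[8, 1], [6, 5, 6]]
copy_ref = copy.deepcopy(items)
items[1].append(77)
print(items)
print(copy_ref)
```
[[8, 1], [6, 5, 6, 77]]
[[8, 1], [6, 5, 6]]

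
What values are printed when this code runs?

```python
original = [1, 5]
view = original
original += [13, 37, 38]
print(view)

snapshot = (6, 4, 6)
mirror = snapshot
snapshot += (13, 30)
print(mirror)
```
[1, 5, 13, 37, 38]
(6, 4, 6)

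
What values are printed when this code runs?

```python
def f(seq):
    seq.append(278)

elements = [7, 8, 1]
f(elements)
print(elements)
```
[7, 8, 1, 278]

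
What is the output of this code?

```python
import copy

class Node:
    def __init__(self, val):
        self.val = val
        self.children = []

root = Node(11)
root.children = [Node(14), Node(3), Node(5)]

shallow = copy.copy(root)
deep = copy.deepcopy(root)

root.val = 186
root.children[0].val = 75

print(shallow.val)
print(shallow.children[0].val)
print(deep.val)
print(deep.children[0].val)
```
11
75
11
14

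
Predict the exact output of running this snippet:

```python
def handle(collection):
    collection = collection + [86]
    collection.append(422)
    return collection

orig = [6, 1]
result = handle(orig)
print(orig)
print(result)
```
[6, 1]
[6, 1, 86, 422]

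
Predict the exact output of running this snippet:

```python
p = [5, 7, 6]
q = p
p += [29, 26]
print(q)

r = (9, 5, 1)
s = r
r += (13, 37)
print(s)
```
[5, 7, 6, 29, 26]
(9, 5, 1)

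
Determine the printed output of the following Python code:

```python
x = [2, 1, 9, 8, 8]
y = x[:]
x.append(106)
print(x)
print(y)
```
[2, 1, 9, 8, 8, 106]
[2, 1, 9, 8, 8]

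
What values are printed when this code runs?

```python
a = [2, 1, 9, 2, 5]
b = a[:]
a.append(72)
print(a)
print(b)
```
[2, 1, 9, 2, 5, 72]
[2, 1, 9, 2, 5]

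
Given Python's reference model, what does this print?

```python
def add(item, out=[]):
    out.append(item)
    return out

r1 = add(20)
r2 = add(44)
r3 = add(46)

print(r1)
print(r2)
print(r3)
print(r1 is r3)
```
[20, 44, 46]
[20, 44, 46]
[20, 44, 46]
True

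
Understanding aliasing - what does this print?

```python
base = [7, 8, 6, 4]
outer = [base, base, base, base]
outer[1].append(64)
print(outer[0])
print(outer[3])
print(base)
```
[7, 8, 6, 4, 64]
[7, 8, 6, 4, 64]
[7, 8, 6, 4, 64]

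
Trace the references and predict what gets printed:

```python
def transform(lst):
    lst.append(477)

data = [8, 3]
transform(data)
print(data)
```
[8, 3, 477]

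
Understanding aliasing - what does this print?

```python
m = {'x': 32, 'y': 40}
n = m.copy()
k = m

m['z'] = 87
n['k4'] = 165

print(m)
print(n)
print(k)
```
{'x': 32, 'y': 40, 'z': 87}
{'x': 32, 'y': 40, 'k4': 165}
{'x': 32, 'y': 40, 'z': 87}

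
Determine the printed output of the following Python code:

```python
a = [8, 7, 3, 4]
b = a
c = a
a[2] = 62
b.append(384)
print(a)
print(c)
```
[8, 7, 62, 4, 384]
[8, 7, 62, 4, 384]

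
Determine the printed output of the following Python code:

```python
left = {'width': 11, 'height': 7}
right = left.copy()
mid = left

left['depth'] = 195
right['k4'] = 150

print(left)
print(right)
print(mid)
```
{'width': 11, 'height': 7, 'depth': 195}
{'width': 11, 'height': 7, 'k4': 150}
{'width': 11, 'height': 7, 'depth': 195}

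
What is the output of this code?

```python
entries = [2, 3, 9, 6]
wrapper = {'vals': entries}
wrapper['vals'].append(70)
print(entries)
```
[2, 3, 9, 6, 70]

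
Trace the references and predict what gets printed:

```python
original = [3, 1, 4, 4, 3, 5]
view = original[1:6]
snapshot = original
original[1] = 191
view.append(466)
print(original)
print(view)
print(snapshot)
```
[3, 191, 4, 4, 3, 5]
[1, 4, 4, 3, 5, 466]
[3, 191, 4, 4, 3, 5]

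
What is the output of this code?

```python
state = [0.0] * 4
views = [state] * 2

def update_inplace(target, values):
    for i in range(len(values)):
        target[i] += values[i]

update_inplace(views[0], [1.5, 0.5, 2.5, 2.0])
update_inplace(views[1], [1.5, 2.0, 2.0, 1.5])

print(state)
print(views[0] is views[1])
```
[3.0, 2.5, 4.5, 3.5]
True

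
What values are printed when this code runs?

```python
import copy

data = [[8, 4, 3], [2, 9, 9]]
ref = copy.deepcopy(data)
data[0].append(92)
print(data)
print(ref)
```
[[8, 4, 3, 92], [2, 9, 9]]
[[8, 4, 3], [2, 9, 9]]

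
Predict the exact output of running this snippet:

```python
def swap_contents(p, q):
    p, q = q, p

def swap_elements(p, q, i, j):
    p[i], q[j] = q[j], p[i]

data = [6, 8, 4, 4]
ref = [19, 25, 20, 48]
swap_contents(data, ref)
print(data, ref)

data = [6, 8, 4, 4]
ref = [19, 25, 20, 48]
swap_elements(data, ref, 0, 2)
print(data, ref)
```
[6, 8, 4, 4] [19, 25, 20, 48]
[20, 8, 4, 4] [19, 25, 6, 48]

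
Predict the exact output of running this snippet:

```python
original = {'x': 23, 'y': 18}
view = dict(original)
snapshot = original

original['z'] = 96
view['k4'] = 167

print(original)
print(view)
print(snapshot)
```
{'x': 23, 'y': 18, 'z': 96}
{'x': 23, 'y': 18, 'k4': 167}
{'x': 23, 'y': 18, 'z': 96}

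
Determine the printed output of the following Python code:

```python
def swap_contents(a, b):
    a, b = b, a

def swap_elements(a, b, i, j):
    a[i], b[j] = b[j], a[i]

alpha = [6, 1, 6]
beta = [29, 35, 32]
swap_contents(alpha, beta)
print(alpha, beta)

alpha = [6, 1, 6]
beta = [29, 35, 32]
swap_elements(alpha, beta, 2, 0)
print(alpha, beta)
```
[6, 1, 6] [29, 35, 32]
[6, 1, 29] [6, 35, 32]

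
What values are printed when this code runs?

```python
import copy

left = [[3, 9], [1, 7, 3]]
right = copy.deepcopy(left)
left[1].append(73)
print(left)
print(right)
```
[[3, 9], [1, 7, 3, 73]]
[[3, 9], [1, 7, 3]]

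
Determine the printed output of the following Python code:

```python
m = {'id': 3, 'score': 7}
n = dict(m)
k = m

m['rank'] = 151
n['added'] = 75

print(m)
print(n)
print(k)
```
{'id': 3, 'score': 7, 'rank': 151}
{'id': 3, 'score': 7, 'added': 75}
{'id': 3, 'score': 7, 'rank': 151}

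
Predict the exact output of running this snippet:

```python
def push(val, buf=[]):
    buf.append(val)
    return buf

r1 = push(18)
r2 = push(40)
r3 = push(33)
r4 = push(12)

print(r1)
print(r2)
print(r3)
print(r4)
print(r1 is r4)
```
[18, 40, 33, 12]
[18, 40, 33, 12]
[18, 40, 33, 12]
[18, 40, 33, 12]
True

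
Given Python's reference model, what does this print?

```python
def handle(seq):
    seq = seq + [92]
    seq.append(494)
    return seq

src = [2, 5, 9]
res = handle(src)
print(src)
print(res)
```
[2, 5, 9]
[2, 5, 9, 92, 494]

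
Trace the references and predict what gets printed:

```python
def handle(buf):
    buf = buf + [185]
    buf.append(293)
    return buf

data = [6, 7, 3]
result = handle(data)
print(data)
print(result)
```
[6, 7, 3]
[6, 7, 3, 185, 293]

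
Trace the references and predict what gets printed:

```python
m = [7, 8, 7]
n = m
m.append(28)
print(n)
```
[7, 8, 7, 28]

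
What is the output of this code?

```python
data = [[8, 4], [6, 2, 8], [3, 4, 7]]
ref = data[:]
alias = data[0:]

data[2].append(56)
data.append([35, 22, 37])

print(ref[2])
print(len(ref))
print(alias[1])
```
[3, 4, 7, 56]
3
[6, 2, 8]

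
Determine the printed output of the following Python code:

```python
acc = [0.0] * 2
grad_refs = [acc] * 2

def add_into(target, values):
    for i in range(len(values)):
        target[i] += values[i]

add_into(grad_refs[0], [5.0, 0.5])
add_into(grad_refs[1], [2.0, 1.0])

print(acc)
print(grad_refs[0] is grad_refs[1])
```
[7.0, 1.5]
True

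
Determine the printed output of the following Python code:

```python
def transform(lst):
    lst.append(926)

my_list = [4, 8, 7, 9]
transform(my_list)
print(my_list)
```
[4, 8, 7, 9, 926]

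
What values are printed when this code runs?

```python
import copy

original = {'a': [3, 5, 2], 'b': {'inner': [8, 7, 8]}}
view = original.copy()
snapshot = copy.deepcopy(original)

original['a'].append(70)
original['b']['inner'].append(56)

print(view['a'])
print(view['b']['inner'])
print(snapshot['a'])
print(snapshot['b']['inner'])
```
[3, 5, 2, 70]
[8, 7, 8, 56]
[3, 5, 2]
[8, 7, 8]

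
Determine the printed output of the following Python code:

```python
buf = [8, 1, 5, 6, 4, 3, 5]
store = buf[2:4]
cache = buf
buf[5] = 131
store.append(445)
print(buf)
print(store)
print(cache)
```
[8, 1, 5, 6, 4, 131, 5]
[5, 6, 445]
[8, 1, 5, 6, 4, 131, 5]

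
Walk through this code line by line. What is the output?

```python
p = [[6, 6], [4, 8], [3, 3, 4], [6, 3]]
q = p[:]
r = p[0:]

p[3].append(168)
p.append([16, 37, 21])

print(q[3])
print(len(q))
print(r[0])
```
[6, 3, 168]
4
[6, 6]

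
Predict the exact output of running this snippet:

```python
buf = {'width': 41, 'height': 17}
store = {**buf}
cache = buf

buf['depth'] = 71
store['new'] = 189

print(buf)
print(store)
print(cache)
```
{'width': 41, 'height': 17, 'depth': 71}
{'width': 41, 'height': 17, 'new': 189}
{'width': 41, 'height': 17, 'depth': 71}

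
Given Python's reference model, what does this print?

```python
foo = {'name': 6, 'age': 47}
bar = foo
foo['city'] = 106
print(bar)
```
{'name': 6, 'age': 47, 'city': 106}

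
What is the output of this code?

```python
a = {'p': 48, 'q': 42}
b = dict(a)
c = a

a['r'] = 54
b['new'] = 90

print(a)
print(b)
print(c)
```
{'p': 48, 'q': 42, 'r': 54}
{'p': 48, 'q': 42, 'new': 90}
{'p': 48, 'q': 42, 'r': 54}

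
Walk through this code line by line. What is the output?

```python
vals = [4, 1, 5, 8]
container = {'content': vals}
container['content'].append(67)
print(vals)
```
[4, 1, 5, 8, 67]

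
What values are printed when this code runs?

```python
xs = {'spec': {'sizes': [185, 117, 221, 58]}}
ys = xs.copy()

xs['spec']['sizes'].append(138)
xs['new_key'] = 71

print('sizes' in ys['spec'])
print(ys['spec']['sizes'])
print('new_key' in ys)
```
True
[185, 117, 221, 58, 138]
False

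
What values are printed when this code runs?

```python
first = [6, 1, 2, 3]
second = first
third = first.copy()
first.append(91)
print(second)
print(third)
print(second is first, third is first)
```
[6, 1, 2, 3, 91]
[6, 1, 2, 3]
True False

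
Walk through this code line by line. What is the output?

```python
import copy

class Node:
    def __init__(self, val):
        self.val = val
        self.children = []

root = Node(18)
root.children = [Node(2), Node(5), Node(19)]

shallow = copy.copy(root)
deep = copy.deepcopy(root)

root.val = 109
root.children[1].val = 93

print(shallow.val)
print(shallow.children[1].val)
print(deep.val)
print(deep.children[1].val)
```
18
93
18
5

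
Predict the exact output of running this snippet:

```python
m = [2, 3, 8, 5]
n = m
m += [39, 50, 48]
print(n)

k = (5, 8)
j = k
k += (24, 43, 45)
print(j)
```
[2, 3, 8, 5, 39, 50, 48]
(5, 8)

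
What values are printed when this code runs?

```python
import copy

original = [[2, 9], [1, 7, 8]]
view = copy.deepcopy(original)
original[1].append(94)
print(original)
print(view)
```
[[2, 9], [1, 7, 8, 94]]
[[2, 9], [1, 7, 8]]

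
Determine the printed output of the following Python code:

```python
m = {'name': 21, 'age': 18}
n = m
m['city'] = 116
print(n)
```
{'name': 21, 'age': 18, 'city': 116}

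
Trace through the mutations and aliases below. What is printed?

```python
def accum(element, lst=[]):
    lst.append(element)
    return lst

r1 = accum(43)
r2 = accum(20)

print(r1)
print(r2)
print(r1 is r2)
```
[43, 20]
[43, 20]
True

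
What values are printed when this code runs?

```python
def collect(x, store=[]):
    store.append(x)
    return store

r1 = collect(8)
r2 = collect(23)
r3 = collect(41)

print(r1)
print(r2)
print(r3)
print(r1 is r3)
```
[8, 23, 41]
[8, 23, 41]
[8, 23, 41]
True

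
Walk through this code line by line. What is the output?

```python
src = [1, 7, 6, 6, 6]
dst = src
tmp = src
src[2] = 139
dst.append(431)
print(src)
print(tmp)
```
[1, 7, 139, 6, 6, 431]
[1, 7, 139, 6, 6, 431]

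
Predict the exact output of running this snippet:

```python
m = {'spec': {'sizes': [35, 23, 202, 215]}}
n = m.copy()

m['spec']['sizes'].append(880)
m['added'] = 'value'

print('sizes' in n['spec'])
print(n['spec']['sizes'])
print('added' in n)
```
True
[35, 23, 202, 215, 880]
False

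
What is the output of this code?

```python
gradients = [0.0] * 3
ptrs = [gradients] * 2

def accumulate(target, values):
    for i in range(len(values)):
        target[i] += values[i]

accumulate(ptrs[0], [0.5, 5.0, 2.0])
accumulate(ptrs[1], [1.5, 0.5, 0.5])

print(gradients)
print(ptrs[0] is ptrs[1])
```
[2.0, 5.5, 2.5]
True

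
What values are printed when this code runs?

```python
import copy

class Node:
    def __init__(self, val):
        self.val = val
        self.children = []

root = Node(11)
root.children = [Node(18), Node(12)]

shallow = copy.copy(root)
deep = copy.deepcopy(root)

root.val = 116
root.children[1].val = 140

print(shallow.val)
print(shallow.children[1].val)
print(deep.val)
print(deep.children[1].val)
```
11
140
11
12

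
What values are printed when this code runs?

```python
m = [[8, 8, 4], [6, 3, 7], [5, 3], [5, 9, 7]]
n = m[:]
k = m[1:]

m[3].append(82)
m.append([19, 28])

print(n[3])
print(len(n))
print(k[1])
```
[5, 9, 7, 82]
4
[5, 3]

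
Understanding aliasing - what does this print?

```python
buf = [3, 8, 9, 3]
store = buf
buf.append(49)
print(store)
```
[3, 8, 9, 3, 49]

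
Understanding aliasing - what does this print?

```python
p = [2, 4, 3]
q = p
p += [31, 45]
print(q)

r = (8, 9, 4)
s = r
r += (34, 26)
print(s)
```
[2, 4, 3, 31, 45]
(8, 9, 4)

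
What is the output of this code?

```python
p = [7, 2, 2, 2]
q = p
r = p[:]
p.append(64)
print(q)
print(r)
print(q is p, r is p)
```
[7, 2, 2, 2, 64]
[7, 2, 2, 2]
True False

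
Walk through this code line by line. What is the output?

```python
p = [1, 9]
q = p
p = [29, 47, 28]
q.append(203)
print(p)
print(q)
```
[29, 47, 28]
[1, 9, 203]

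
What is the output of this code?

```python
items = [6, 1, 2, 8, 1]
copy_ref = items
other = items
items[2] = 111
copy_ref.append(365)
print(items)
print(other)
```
[6, 1, 111, 8, 1, 365]
[6, 1, 111, 8, 1, 365]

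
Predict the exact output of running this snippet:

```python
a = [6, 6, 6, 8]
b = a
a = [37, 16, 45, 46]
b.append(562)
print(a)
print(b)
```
[37, 16, 45, 46]
[6, 6, 6, 8, 562]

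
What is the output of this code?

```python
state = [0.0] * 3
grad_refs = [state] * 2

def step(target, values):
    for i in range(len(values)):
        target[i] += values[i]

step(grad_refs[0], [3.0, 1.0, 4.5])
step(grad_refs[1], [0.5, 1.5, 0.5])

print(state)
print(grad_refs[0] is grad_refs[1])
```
[3.5, 2.5, 5.0]
True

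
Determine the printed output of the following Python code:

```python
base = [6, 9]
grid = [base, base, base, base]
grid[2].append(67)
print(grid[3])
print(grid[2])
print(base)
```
[6, 9, 67]
[6, 9, 67]
[6, 9, 67]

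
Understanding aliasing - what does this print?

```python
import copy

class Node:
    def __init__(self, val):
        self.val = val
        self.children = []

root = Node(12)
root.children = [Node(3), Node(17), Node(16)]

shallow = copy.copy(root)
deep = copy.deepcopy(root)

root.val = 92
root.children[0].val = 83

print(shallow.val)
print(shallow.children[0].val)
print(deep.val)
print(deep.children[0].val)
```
12
83
12
3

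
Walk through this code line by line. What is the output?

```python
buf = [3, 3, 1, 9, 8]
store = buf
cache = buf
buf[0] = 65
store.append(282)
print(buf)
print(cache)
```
[65, 3, 1, 9, 8, 282]
[65, 3, 1, 9, 8, 282]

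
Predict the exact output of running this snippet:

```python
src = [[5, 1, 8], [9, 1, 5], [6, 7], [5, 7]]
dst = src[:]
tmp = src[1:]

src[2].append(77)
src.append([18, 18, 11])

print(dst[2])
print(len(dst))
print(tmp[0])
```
[6, 7, 77]
4
[9, 1, 5]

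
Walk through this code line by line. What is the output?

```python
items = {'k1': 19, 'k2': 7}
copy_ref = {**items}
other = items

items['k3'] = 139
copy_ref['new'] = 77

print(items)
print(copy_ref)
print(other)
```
{'k1': 19, 'k2': 7, 'k3': 139}
{'k1': 19, 'k2': 7, 'new': 77}
{'k1': 19, 'k2': 7, 'k3': 139}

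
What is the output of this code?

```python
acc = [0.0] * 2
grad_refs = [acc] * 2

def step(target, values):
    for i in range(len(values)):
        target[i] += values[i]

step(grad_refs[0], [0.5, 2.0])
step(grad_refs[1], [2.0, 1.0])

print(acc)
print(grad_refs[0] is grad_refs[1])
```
[2.5, 3.0]
True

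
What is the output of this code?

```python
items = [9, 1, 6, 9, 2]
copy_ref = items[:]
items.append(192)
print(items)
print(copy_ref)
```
[9, 1, 6, 9, 2, 192]
[9, 1, 6, 9, 2]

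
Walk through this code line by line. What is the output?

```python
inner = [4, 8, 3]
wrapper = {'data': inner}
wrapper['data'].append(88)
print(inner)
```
[4, 8, 3, 88]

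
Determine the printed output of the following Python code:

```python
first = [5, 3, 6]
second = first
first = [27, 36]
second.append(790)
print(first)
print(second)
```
[27, 36]
[5, 3, 6, 790]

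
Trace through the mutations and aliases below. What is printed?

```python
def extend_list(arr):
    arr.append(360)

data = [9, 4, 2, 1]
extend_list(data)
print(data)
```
[9, 4, 2, 1, 360]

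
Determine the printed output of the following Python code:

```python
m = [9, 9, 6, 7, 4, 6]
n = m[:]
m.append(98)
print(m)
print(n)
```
[9, 9, 6, 7, 4, 6, 98]
[9, 9, 6, 7, 4, 6]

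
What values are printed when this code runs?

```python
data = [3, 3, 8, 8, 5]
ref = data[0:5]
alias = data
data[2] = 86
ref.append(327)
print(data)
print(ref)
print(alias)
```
[3, 3, 86, 8, 5]
[3, 3, 8, 8, 5, 327]
[3, 3, 86, 8, 5]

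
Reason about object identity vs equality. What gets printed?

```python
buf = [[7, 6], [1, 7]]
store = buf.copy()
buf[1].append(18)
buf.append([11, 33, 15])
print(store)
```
[[7, 6], [1, 7, 18]]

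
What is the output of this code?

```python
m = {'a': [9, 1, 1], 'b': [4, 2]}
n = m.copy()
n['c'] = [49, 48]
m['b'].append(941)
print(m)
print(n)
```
{'a': [9, 1, 1], 'b': [4, 2, 941]}
{'a': [9, 1, 1], 'b': [4, 2, 941], 'c': [49, 48]}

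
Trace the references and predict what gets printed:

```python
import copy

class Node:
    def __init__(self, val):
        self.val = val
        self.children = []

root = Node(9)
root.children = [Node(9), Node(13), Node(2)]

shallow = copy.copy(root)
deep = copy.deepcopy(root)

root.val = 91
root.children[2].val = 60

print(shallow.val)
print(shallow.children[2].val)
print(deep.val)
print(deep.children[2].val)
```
9
60
9
2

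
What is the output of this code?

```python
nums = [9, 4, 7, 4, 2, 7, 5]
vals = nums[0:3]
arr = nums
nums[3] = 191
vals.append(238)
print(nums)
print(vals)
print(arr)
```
[9, 4, 7, 191, 2, 7, 5]
[9, 4, 7, 238]
[9, 4, 7, 191, 2, 7, 5]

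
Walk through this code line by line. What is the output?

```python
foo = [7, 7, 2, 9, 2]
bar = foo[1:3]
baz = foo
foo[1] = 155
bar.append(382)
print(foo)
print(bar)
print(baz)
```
[7, 155, 2, 9, 2]
[7, 2, 382]
[7, 155, 2, 9, 2]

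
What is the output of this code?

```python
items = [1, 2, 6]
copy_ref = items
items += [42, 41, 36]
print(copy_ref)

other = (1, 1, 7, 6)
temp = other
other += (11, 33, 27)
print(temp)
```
[1, 2, 6, 42, 41, 36]
(1, 1, 7, 6)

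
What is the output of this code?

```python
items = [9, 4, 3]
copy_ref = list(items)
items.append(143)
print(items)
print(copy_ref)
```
[9, 4, 3, 143]
[9, 4, 3]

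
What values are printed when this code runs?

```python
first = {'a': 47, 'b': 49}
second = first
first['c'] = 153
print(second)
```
{'a': 47, 'b': 49, 'c': 153}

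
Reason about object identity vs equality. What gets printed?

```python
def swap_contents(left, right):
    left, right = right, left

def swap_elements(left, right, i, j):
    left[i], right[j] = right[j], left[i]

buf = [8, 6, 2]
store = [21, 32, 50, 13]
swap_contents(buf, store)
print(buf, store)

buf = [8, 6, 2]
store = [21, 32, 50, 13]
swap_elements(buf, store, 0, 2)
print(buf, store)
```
[8, 6, 2] [21, 32, 50, 13]
[50, 6, 2] [21, 32, 8, 13]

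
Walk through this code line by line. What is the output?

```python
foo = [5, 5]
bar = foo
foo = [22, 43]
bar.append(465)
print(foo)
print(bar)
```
[22, 43]
[5, 5, 465]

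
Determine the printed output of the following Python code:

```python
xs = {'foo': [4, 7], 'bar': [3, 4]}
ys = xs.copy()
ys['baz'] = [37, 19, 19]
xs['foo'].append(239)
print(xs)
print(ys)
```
{'foo': [4, 7, 239], 'bar': [3, 4]}
{'foo': [4, 7, 239], 'bar': [3, 4], 'baz': [37, 19, 19]}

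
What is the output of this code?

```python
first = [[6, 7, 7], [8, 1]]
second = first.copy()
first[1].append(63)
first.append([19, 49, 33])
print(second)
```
[[6, 7, 7], [8, 1, 63]]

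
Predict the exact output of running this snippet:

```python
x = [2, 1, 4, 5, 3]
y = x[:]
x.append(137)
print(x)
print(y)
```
[2, 1, 4, 5, 3, 137]
[2, 1, 4, 5, 3]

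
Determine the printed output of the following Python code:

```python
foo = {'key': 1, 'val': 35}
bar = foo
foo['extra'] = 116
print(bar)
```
{'key': 1, 'val': 35, 'extra': 116}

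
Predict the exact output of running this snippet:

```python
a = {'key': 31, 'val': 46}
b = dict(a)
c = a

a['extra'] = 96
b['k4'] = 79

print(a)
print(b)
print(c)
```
{'key': 31, 'val': 46, 'extra': 96}
{'key': 31, 'val': 46, 'k4': 79}
{'key': 31, 'val': 46, 'extra': 96}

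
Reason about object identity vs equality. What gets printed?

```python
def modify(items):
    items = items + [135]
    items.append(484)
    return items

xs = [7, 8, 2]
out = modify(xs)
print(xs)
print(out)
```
[7, 8, 2]
[7, 8, 2, 135, 484]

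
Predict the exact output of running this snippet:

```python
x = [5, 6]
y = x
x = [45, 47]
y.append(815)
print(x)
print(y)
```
[45, 47]
[5, 6, 815]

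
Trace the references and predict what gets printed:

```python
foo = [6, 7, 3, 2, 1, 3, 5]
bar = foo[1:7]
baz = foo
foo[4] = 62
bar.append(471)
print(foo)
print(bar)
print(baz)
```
[6, 7, 3, 2, 62, 3, 5]
[7, 3, 2, 1, 3, 5, 471]
[6, 7, 3, 2, 62, 3, 5]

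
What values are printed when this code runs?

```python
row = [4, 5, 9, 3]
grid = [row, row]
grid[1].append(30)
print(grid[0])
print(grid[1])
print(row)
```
[4, 5, 9, 3, 30]
[4, 5, 9, 3, 30]
[4, 5, 9, 3, 30]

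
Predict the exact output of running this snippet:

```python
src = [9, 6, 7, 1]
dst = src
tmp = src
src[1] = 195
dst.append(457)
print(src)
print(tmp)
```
[9, 195, 7, 1, 457]
[9, 195, 7, 1, 457]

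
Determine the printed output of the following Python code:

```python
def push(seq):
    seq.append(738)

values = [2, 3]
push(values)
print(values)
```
[2, 3, 738]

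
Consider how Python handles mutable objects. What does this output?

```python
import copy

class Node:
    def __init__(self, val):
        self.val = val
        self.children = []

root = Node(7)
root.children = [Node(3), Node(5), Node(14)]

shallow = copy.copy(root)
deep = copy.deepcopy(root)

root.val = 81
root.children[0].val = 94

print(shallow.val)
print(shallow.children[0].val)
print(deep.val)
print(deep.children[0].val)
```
7
94
7
3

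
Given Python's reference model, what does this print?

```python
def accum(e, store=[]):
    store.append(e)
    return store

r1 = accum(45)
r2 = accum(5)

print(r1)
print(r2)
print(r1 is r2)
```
[45, 5]
[45, 5]
True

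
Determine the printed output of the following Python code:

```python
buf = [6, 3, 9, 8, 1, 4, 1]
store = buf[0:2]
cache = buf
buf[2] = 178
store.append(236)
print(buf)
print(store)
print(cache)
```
[6, 3, 178, 8, 1, 4, 1]
[6, 3, 236]
[6, 3, 178, 8, 1, 4, 1]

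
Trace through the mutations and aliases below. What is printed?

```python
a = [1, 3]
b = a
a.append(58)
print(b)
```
[1, 3, 58]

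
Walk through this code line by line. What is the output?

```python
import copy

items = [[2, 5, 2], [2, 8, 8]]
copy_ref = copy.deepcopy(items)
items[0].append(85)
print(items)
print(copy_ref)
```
[[2, 5, 2, 85], [2, 8, 8]]
[[2, 5, 2], [2, 8, 8]]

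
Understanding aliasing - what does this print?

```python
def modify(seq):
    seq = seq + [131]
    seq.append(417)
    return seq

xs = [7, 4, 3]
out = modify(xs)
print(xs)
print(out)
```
[7, 4, 3]
[7, 4, 3, 131, 417]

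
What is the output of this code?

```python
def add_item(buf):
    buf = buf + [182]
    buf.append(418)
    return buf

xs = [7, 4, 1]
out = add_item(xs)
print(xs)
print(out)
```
[7, 4, 1]
[7, 4, 1, 182, 418]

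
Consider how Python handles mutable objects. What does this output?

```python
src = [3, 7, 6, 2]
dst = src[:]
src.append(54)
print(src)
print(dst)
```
[3, 7, 6, 2, 54]
[3, 7, 6, 2]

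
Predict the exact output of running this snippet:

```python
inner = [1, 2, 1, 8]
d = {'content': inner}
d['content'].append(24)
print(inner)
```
[1, 2, 1, 8, 24]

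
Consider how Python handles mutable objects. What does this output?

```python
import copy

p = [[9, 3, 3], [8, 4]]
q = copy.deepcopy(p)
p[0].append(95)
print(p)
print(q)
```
[[9, 3, 3, 95], [8, 4]]
[[9, 3, 3], [8, 4]]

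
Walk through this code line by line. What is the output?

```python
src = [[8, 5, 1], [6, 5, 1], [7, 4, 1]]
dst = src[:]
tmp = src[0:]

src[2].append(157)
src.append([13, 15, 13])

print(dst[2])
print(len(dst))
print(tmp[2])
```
[7, 4, 1, 157]
3
[7, 4, 1, 157]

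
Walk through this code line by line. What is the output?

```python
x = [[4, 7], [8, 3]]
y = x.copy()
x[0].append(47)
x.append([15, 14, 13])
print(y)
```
[[4, 7, 47], [8, 3]]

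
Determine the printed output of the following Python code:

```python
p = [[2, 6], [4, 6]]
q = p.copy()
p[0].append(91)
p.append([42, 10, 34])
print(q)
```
[[2, 6, 91], [4, 6]]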